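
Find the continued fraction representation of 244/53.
[4; 1, 1, 1, 1, 10]

Euclidean algorithm steps:
244 = 4 × 53 + 32
53 = 1 × 32 + 21
32 = 1 × 21 + 11
21 = 1 × 11 + 10
11 = 1 × 10 + 1
10 = 10 × 1 + 0
Continued fraction: [4; 1, 1, 1, 1, 10]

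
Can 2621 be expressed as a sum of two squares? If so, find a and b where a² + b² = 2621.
11² + 50² (a=11, b=50)

Factorization: 2621 = 2621
By Fermat: n is sum of two squares iff every prime p ≡ 3 (mod 4) appears to even power.
All primes ≡ 3 (mod 4) appear to even power.
Search a = 0, 1, 2, … for 2621 - a² a perfect square: first hit at a = 11: 2621 - 121 = 2500 = 50².
2621 = 11² + 50² = 121 + 2500 ✓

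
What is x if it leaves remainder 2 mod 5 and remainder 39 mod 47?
227

Using Chinese Remainder Theorem:
M = 5 × 47 = 235
M1 = 47, M2 = 5
y1 = 47^(-1) mod 5 = 3
y2 = 5^(-1) mod 47 = 19
x = (2×47×3 + 39×5×19) mod 235 = 227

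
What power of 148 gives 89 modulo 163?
119

Baby-step giant-step with step n = ⌈√163⌉ = 13.
Baby steps 148^j mod 163 (j:value) for j=0..12: 0:1, 1:148, 2:62, 3:48, 4:95, 5:42, 6:22, 7:159, 8:60, 9:78, 10:134, 11:109, 12:158.
Giant-step multiplier: 148^(-13) ≡ 148^(162-13) = 148^149 ≡ 50 (mod 163).
Giant steps γ_i = 89·50^i mod 163: γ_0=89, γ_1=49, γ_2=5, γ_3=87, γ_4=112, γ_5=58, γ_6=129, γ_7=93, γ_8=86, γ_9=62 (in table at j=2).
x = i·n + j = 9·13 + 2 = 119.
Check: 148^119 ≡ 89 (mod 163).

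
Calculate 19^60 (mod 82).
81

Repeated squaring. Binary of 60 = 111100.
19^1 ≡ 19 (mod 82); 19^2 ≡ 33 (mod 82); 19^4 ≡ 23 (mod 82); 19^8 ≡ 37 (mod 82); 19^16 ≡ 57 (mod 82); 19^32 ≡ 51 (mod 82)
19^60 = 19^4 × 19^8 × 19^16 × 19^32 ≡ 81 (mod 82)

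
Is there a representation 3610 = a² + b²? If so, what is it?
19² + 57² (a=19, b=57)

Factorization: 3610 = 2 × 5 × 19^2
By Fermat: n is sum of two squares iff every prime p ≡ 3 (mod 4) appears to even power.
All primes ≡ 3 (mod 4) appear to even power.
Search a = 0, 1, 2, … for 3610 - a² a perfect square: first hit at a = 19: 3610 - 361 = 3249 = 57².
3610 = 19² + 57² = 361 + 3249 ✓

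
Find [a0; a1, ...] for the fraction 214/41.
[5; 4, 1, 1, 4]

Euclidean algorithm steps:
214 = 5 × 41 + 9
41 = 4 × 9 + 5
9 = 1 × 5 + 4
5 = 1 × 4 + 1
4 = 4 × 1 + 0
Continued fraction: [5; 4, 1, 1, 4]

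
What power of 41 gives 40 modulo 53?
30

Baby-step giant-step with step n = ⌈√53⌉ = 8.
Baby steps 41^j mod 53 (j:value) for j=0..7: 0:1, 1:41, 2:38, 3:21, 4:13, 5:3, 6:17, 7:8.
Giant-step multiplier: 41^(-8) ≡ 41^(52-8) = 41^44 ≡ 16 (mod 53).
Giant steps γ_i = 40·16^i mod 53: γ_0=40, γ_1=4, γ_2=11, γ_3=17 (in table at j=6).
x = i·n + j = 3·8 + 6 = 30.
Check: 41^30 ≡ 40 (mod 53).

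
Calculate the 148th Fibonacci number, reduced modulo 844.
831

Matrix identity: Q^n = [[F_(n+1), F_n], [F_n, F_(n-1)]] with Q = [[1,1],[1,0]].
n = 148 = 10010100₂. Square-and-multiply, entries mod 844:
Q^1 = [[1,1],[1,0]]
Q^2 = (Q^1)² = [[2,1],[1,1]]
Q^4 = (Q^2)² = [[5,3],[3,2]]
Q^9 = (Q^4)²·Q = [[55,34],[34,21]]
Q^18 = (Q^9)² = [[805,52],[52,753]]
Q^37 = (Q^18)²·Q = [[841,5],[5,836]]
Q^74 = (Q^37)² = [[34,789],[789,89]]
Q^148 = (Q^74)² = [[805,831],[831,818]]
F_148 mod 844 = Q^148[0][1] = 831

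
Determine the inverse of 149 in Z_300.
149

gcd(149, 300) = 1, so the inverse exists.
Extended Euclidean algorithm on (300, 149):
300 = 2 × 149 + 2  ⟹  2 = (1)·300 + (-2)·149
149 = 74 × 2 + 1  ⟹  1 = (-74)·300 + (149)·149
So (149)·149 ≡ 1 (mod 300), i.e. 149^(-1) ≡ 149 (mod 300).
Check: 149 × 149 = 22201 ≡ 1 (mod 300)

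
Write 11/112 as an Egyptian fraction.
1/11 + 1/137 + 1/168784

Greedy algorithm:
11/112: ceiling(112/11) = 11, use 1/11
9/1232: ceiling(1232/9) = 137, use 1/137
1/168784: ceiling(168784/1) = 168784, use 1/168784
Result: 11/112 = 1/11 + 1/137 + 1/168784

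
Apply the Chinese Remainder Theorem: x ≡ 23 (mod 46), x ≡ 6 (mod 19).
253

Using Chinese Remainder Theorem:
M = 46 × 19 = 874
M1 = 19, M2 = 46
y1 = 19^(-1) mod 46 = 17
y2 = 46^(-1) mod 19 = 12
x = (23×19×17 + 6×46×12) mod 874 = 253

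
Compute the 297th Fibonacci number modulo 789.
148

Matrix identity: Q^n = [[F_(n+1), F_n], [F_n, F_(n-1)]] with Q = [[1,1],[1,0]].
n = 297 = 100101001₂. Square-and-multiply, entries mod 789:
Q^1 = [[1,1],[1,0]]
Q^2 = (Q^1)² = [[2,1],[1,1]]
Q^4 = (Q^2)² = [[5,3],[3,2]]
Q^9 = (Q^4)²·Q = [[55,34],[34,21]]
Q^18 = (Q^9)² = [[236,217],[217,19]]
Q^37 = (Q^18)²·Q = [[320,215],[215,105]]
Q^74 = (Q^37)² = [[293,640],[640,442]]
Q^148 = (Q^74)² = [[746,156],[156,590]]
Q^297 = (Q^148)²·Q = [[268,148],[148,120]]
F_297 mod 789 = Q^297[0][1] = 148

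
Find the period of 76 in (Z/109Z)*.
4

109 is prime, so ord(76) divides φ(109) = 108.
Divisors of 108: 1, 2, 3, 4, 6, 9, 12, 18, 27, 36, 54, 108.
Repeated squaring: 76^1 ≡ 76, 76^2 ≡ 108, 76^4 ≡ 1, 76^8 ≡ 1, 76^16 ≡ 1, 76^32 ≡ 1, 76^64 ≡ 1 (mod 109).
Test 76^d mod 109 for each divisor d in increasing order:
76^1 ≡ 76
76^2 ≡ 108
76^3 = 76^2·76^1 ≡ 33
76^4 ≡ 1  ← first divisor giving 1
The order is 4.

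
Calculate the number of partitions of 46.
105558

p(n) counts ways to write n as a sum of positive integers (order ignored).
Euler's pentagonal recurrence: p(k) = p(k-1) + p(k-2) - p(k-5) - p(k-7) + p(k-12) + p(k-15) - ... (offsets j(3j∓1)/2, signs ++--, p(0)=1, p(<0)=0).
DP table for k = 0..45: p(0)=1, p(1)=1, p(2)=2, p(3)=3, p(4)=5, p(5)=7, p(6)=11, p(7)=15, p(8)=22, p(9)=30, p(10)=42, p(11)=56, p(12)=77, p(13)=101, p(14)=135, p(15)=176, p(16)=231, p(17)=297, p(18)=385, p(19)=490, p(20)=627, p(21)=792, p(22)=1002, p(23)=1255, p(24)=1575, p(25)=1958, p(26)=2436, p(27)=3010, p(28)=3718, p(29)=4565, p(30)=5604, p(31)=6842, p(32)=8349, p(33)=10143, p(34)=12310, p(35)=14883, p(36)=17977, p(37)=21637, p(38)=26015, p(39)=31185, p(40)=37338, p(41)=44583, p(42)=53174, p(43)=63261, p(44)=75175, p(45)=89134.
Final step: p(46) = p(45) + p(44) - p(41) - p(39) + p(34) + p(31) - p(24) - p(20) + p(11) + p(6)
= 89134 + 75175 - 44583 - 31185 + 12310 + 6842 - 1575 - 627 + 56 + 11
= 105558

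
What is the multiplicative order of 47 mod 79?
78

79 is prime, so ord(47) divides φ(79) = 78.
Divisors of 78: 1, 2, 3, 6, 13, 26, 39, 78.
Repeated squaring: 47^1 ≡ 47, 47^2 ≡ 76, 47^4 ≡ 9, 47^8 ≡ 2, 47^16 ≡ 4, 47^32 ≡ 16, 47^64 ≡ 19 (mod 79).
Test 47^d mod 79 for each divisor d in increasing order:
47^1 ≡ 47
47^2 ≡ 76
47^3 = 47^2·47^1 ≡ 17
47^6 = 47^4·47^2 ≡ 52
47^13 = 47^8·47^4·47^1 ≡ 56
47^26 = 47^16·47^8·47^2 ≡ 55
47^39 = 47^32·47^4·47^2·47^1 ≡ 78
47^78 = 47^64·47^8·47^4·47^2 ≡ 1  ← first divisor giving 1
The order is 78.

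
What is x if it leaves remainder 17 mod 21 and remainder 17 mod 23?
17

Using Chinese Remainder Theorem:
M = 21 × 23 = 483
M1 = 23, M2 = 21
y1 = 23^(-1) mod 21 = 11
y2 = 21^(-1) mod 23 = 11
x = (17×23×11 + 17×21×11) mod 483 = 17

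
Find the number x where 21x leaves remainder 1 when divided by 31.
3

gcd(21, 31) = 1, so the inverse exists.
Extended Euclidean algorithm on (31, 21):
31 = 1 × 21 + 10  ⟹  10 = (1)·31 + (-1)·21
21 = 2 × 10 + 1  ⟹  1 = (-2)·31 + (3)·21
So (3)·21 ≡ 1 (mod 31), i.e. 21^(-1) ≡ 3 (mod 31).
Check: 21 × 3 = 63 ≡ 1 (mod 31)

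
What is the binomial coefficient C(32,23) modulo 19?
12

Using Lucas' theorem:
Write n=32 and k=23 in base 19:
n in base 19: [1, 13]
k in base 19: [1, 4]
C(32,23) mod 19 = ∏ C(n_i, k_i) mod 19
Digit binomials (mod 19): C(1,1) = 1; C(13,4) = 715 ≡ 12
Product: 1 × 12 = 12 ≡ 12 (mod 19)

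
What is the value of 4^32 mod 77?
16

Repeated squaring. Binary of 32 = 100000.
4^1 ≡ 4 (mod 77); 4^2 ≡ 16 (mod 77); 4^4 ≡ 25 (mod 77); 4^8 ≡ 9 (mod 77); 4^16 ≡ 4 (mod 77); 4^32 ≡ 16 (mod 77)
4^32 = 4^32 ≡ 16 (mod 77)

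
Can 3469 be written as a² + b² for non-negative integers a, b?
38² + 45² (a=38, b=45)

Factorization: 3469 = 3469
By Fermat: n is sum of two squares iff every prime p ≡ 3 (mod 4) appears to even power.
All primes ≡ 3 (mod 4) appear to even power.
Search a = 0, 1, 2, … for 3469 - a² a perfect square: first hit at a = 38: 3469 - 1444 = 2025 = 45².
3469 = 38² + 45² = 1444 + 2025 ✓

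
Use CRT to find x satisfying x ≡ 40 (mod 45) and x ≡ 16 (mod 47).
580

Using Chinese Remainder Theorem:
M = 45 × 47 = 2115
M1 = 47, M2 = 45
y1 = 47^(-1) mod 45 = 23
y2 = 45^(-1) mod 47 = 23
x = (40×47×23 + 16×45×23) mod 2115 = 580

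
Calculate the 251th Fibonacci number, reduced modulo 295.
169

Matrix identity: Q^n = [[F_(n+1), F_n], [F_n, F_(n-1)]] with Q = [[1,1],[1,0]].
n = 251 = 11111011₂. Square-and-multiply, entries mod 295:
Q^1 = [[1,1],[1,0]]
Q^3 = (Q^1)²·Q = [[3,2],[2,1]]
Q^7 = (Q^3)²·Q = [[21,13],[13,8]]
Q^15 = (Q^7)²·Q = [[102,20],[20,82]]
Q^31 = (Q^15)²·Q = [[29,184],[184,140]]
Q^62 = (Q^31)² = [[182,121],[121,61]]
Q^125 = (Q^62)²·Q = [[173,270],[270,198]]
Q^251 = (Q^125)²·Q = [[39,169],[169,165]]
F_251 mod 295 = Q^251[0][1] = 169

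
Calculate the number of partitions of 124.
2841940500

p(n) counts ways to write n as a sum of positive integers (order ignored).
Euler's pentagonal recurrence: p(k) = p(k-1) + p(k-2) - p(k-5) - p(k-7) + p(k-12) + p(k-15) - ... (offsets j(3j∓1)/2, signs ++--, p(0)=1, p(<0)=0).
DP table for k = 0..123: p(0)=1, p(1)=1, p(2)=2, p(3)=3, p(4)=5, p(5)=7, p(6)=11, p(7)=15, p(8)=22, p(9)=30, p(10)=42, p(11)=56, p(12)=77, p(13)=101, p(14)=135, p(15)=176, p(16)=231, p(17)=297, p(18)=385, p(19)=490, p(20)=627, p(21)=792, p(22)=1002, p(23)=1255, p(24)=1575, p(25)=1958, p(26)=2436, p(27)=3010, p(28)=3718, p(29)=4565, p(30)=5604, p(31)=6842, p(32)=8349, p(33)=10143, p(34)=12310, p(35)=14883, p(36)=17977, p(37)=21637, p(38)=26015, p(39)=31185, p(40)=37338, p(41)=44583, p(42)=53174, p(43)=63261, p(44)=75175, p(45)=89134, p(46)=105558, p(47)=124754, p(48)=147273, p(49)=173525, p(50)=204226, p(51)=239943, p(52)=281589, p(53)=329931, p(54)=386155, p(55)=451276, p(56)=526823, p(57)=614154, p(58)=715220, p(59)=831820, p(60)=966467, p(61)=1121505, p(62)=1300156, p(63)=1505499, p(64)=1741630, p(65)=2012558, p(66)=2323520, p(67)=2679689, p(68)=3087735, p(69)=3554345, p(70)=4087968, p(71)=4697205, p(72)=5392783, p(73)=6185689, p(74)=7089500, p(75)=8118264, p(76)=9289091, p(77)=10619863, p(78)=12132164, p(79)=13848650, p(80)=15796476, p(81)=18004327, p(82)=20506255, p(83)=23338469, p(84)=26543660, p(85)=30167357, p(86)=34262962, p(87)=38887673, p(88)=44108109, p(89)=49995925, p(90)=56634173, p(91)=64112359, p(92)=72533807, p(93)=82010177, p(94)=92669720, p(95)=104651419, p(96)=118114304, p(97)=133230930, p(98)=150198136, p(99)=169229875, p(100)=190569292, p(101)=214481126, p(102)=241265379, p(103)=271248950, p(104)=304801365, p(105)=342325709, p(106)=384276336, p(107)=431149389, p(108)=483502844, p(109)=541946240, p(110)=607163746, p(111)=679903203, p(112)=761002156, p(113)=851376628, p(114)=952050665, p(115)=1064144451, p(116)=1188908248, p(117)=1327710076, p(118)=1482074143, p(119)=1653668665, p(120)=1844349560, p(121)=2056148051, p(122)=2291320912, p(123)=2552338241.
Final step: p(124) = p(123) + p(122) - p(119) - p(117) + p(112) + p(109) - p(102) - p(98) + p(89) + p(84) - p(73) - p(67) + p(54) + p(47) - p(32) - p(24) + p(7)
= 2552338241 + 2291320912 - 1653668665 - 1327710076 + 761002156 + 541946240 - 241265379 - 150198136 + 49995925 + 26543660 - 6185689 - 2679689 + 386155 + 124754 - 8349 - 1575 + 15
= 2841940500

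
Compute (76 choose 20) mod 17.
3

Using Lucas' theorem:
Write n=76 and k=20 in base 17:
n in base 17: [4, 8]
k in base 17: [1, 3]
C(76,20) mod 17 = ∏ C(n_i, k_i) mod 17
Digit binomials (mod 17): C(4,1) = 4; C(8,3) = 56 ≡ 5
Product: 4 × 5 = 20 ≡ 3 (mod 17)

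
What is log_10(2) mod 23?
8

Baby-step giant-step with step n = ⌈√23⌉ = 5.
Baby steps 10^j mod 23 (j:value) for j=0..4: 0:1, 1:10, 2:8, 3:11, 4:18.
Giant-step multiplier: 10^(-5) ≡ 10^(22-5) = 10^17 ≡ 17 (mod 23).
Giant steps γ_i = 2·17^i mod 23: γ_0=2, γ_1=11 (in table at j=3).
x = i·n + j = 1·5 + 3 = 8.
Check: 10^8 ≡ 2 (mod 23).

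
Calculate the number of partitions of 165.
172389800255

p(n) counts ways to write n as a sum of positive integers (order ignored).
Euler's pentagonal recurrence: p(k) = p(k-1) + p(k-2) - p(k-5) - p(k-7) + p(k-12) + p(k-15) - ... (offsets j(3j∓1)/2, signs ++--, p(0)=1, p(<0)=0).
DP table for k = 0..164: p(0)=1, p(1)=1, p(2)=2, p(3)=3, p(4)=5, p(5)=7, p(6)=11, p(7)=15, p(8)=22, p(9)=30, p(10)=42, p(11)=56, p(12)=77, p(13)=101, p(14)=135, p(15)=176, p(16)=231, p(17)=297, p(18)=385, p(19)=490, p(20)=627, p(21)=792, p(22)=1002, p(23)=1255, p(24)=1575, p(25)=1958, p(26)=2436, p(27)=3010, p(28)=3718, p(29)=4565, p(30)=5604, p(31)=6842, p(32)=8349, p(33)=10143, p(34)=12310, p(35)=14883, p(36)=17977, p(37)=21637, p(38)=26015, p(39)=31185, p(40)=37338, p(41)=44583, p(42)=53174, p(43)=63261, p(44)=75175, p(45)=89134, p(46)=105558, p(47)=124754, p(48)=147273, p(49)=173525, p(50)=204226, p(51)=239943, p(52)=281589, p(53)=329931, p(54)=386155, p(55)=451276, p(56)=526823, p(57)=614154, p(58)=715220, p(59)=831820, p(60)=966467, p(61)=1121505, p(62)=1300156, p(63)=1505499, p(64)=1741630, p(65)=2012558, p(66)=2323520, p(67)=2679689, p(68)=3087735, p(69)=3554345, p(70)=4087968, p(71)=4697205, p(72)=5392783, p(73)=6185689, p(74)=7089500, p(75)=8118264, p(76)=9289091, p(77)=10619863, p(78)=12132164, p(79)=13848650, p(80)=15796476, p(81)=18004327, p(82)=20506255, p(83)=23338469, p(84)=26543660, p(85)=30167357, p(86)=34262962, p(87)=38887673, p(88)=44108109, p(89)=49995925, p(90)=56634173, p(91)=64112359, p(92)=72533807, p(93)=82010177, p(94)=92669720, p(95)=104651419, p(96)=118114304, p(97)=133230930, p(98)=150198136, p(99)=169229875, p(100)=190569292, p(101)=214481126, p(102)=241265379, p(103)=271248950, p(104)=304801365, p(105)=342325709, p(106)=384276336, p(107)=431149389, p(108)=483502844, p(109)=541946240, p(110)=607163746, p(111)=679903203, p(112)=761002156, p(113)=851376628, p(114)=952050665, p(115)=1064144451, p(116)=1188908248, p(117)=1327710076, p(118)=1482074143, p(119)=1653668665, p(120)=1844349560, p(121)=2056148051, p(122)=2291320912, p(123)=2552338241, p(124)=2841940500, p(125)=3163127352, p(126)=3519222692, p(127)=3913864295, p(128)=4351078600, p(129)=4835271870, p(130)=5371315400, p(131)=5964539504, p(132)=6620830889, p(133)=7346629512, p(134)=8149040695, p(135)=9035836076, p(136)=10015581680, p(137)=11097645016, p(138)=12292341831, p(139)=13610949895, p(140)=15065878135, p(141)=16670689208, p(142)=18440293320, p(143)=20390982757, p(144)=22540654445, p(145)=24908858009, p(146)=27517052599, p(147)=30388671978, p(148)=33549419497, p(149)=37027355200, p(150)=40853235313, p(151)=45060624582, p(152)=49686288421, p(153)=54770336324, p(154)=60356673280, p(155)=66493182097, p(156)=73232243759, p(157)=80630964769, p(158)=88751778802, p(159)=97662728555, p(160)=107438159466, p(161)=118159068427, p(162)=129913904637, p(163)=142798995930, p(164)=156919475295.
Final step: p(165) = p(164) + p(163) - p(160) - p(158) + p(153) + p(150) - p(143) - p(139) + p(130) + p(125) - p(114) - p(108) + p(95) + p(88) - p(73) - p(65) + p(48) + p(39) - p(20) - p(10)
= 156919475295 + 142798995930 - 107438159466 - 88751778802 + 54770336324 + 40853235313 - 20390982757 - 13610949895 + 5371315400 + 3163127352 - 952050665 - 483502844 + 104651419 + 44108109 - 6185689 - 2012558 + 147273 + 31185 - 627 - 42
= 172389800255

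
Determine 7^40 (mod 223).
120

Repeated squaring. Binary of 40 = 101000.
7^1 ≡ 7 (mod 223); 7^2 ≡ 49 (mod 223); 7^4 ≡ 171 (mod 223); 7^8 ≡ 28 (mod 223); 7^16 ≡ 115 (mod 223); 7^32 ≡ 68 (mod 223)
7^40 = 7^8 × 7^32 ≡ 120 (mod 223)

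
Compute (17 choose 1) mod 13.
4

Using Lucas' theorem:
Write n=17 and k=1 in base 13:
n in base 13: [1, 4]
k in base 13: [0, 1]
C(17,1) mod 13 = ∏ C(n_i, k_i) mod 13
Digit binomials (mod 13): C(1,0) = 1; C(4,1) = 4
Product: 1 × 4 = 4 ≡ 4 (mod 13)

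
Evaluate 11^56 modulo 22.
11

Repeated squaring. Binary of 56 = 111000.
11^1 ≡ 11 (mod 22); 11^2 ≡ 11 (mod 22); 11^4 ≡ 11 (mod 22); 11^8 ≡ 11 (mod 22); 11^16 ≡ 11 (mod 22); 11^32 ≡ 11 (mod 22)
11^56 = 11^8 × 11^16 × 11^32 ≡ 11 (mod 22)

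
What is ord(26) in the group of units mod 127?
63

127 is prime, so ord(26) divides φ(127) = 126.
Divisors of 126: 1, 2, 3, 6, 7, 9, 14, 18, 21, 42, 63, 126.
Repeated squaring: 26^1 ≡ 26, 26^2 ≡ 41, 26^4 ≡ 30, 26^8 ≡ 11, 26^16 ≡ 121, 26^32 ≡ 36, 26^64 ≡ 26 (mod 127).
Test 26^d mod 127 for each divisor d in increasing order:
26^1 ≡ 26
26^2 ≡ 41
26^3 = 26^2·26^1 ≡ 50
26^6 = 26^4·26^2 ≡ 87
26^7 = 26^4·26^2·26^1 ≡ 103
26^9 = 26^8·26^1 ≡ 32
26^14 = 26^8·26^4·26^2 ≡ 68
26^18 = 26^16·26^2 ≡ 8
26^21 = 26^16·26^4·26^1 ≡ 19
26^42 = 26^32·26^8·26^2 ≡ 107
26^63 = 26^32·26^16·26^8·26^4·26^2·26^1 ≡ 1  ← first divisor giving 1
The order is 63.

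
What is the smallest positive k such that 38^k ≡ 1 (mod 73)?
36

73 is prime, so ord(38) divides φ(73) = 72.
Divisors of 72: 1, 2, 3, 4, 6, 8, 9, 12, 18, 24, 36, 72.
Repeated squaring: 38^1 ≡ 38, 38^2 ≡ 57, 38^4 ≡ 37, 38^8 ≡ 55, 38^16 ≡ 32, 38^32 ≡ 2, 38^64 ≡ 4 (mod 73).
Test 38^d mod 73 for each divisor d in increasing order:
38^1 ≡ 38
38^2 ≡ 57
38^3 = 38^2·38^1 ≡ 49
38^4 ≡ 37
38^6 = 38^4·38^2 ≡ 65
38^8 ≡ 55
38^9 = 38^8·38^1 ≡ 46
38^12 = 38^8·38^4 ≡ 64
38^18 = 38^16·38^2 ≡ 72
38^24 = 38^16·38^8 ≡ 8
38^36 = 38^32·38^4 ≡ 1  ← first divisor giving 1
The order is 36.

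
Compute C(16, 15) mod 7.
2

Using Lucas' theorem:
Write n=16 and k=15 in base 7:
n in base 7: [2, 2]
k in base 7: [2, 1]
C(16,15) mod 7 = ∏ C(n_i, k_i) mod 7
Digit binomials (mod 7): C(2,2) = 1; C(2,1) = 2
Product: 1 × 2 = 2 ≡ 2 (mod 7)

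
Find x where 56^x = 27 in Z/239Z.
214

Baby-step giant-step with step n = ⌈√239⌉ = 16.
Baby steps 56^j mod 239 (j:value) for j=0..15: 0:1, 1:56, 2:29, 3:190, 4:124, 5:13, 6:11, 7:138, 8:80, 9:178, 10:169, 11:143, 12:121, 13:84, 14:163, 15:46.
Giant-step multiplier: 56^(-16) ≡ 56^(238-16) = 56^222 ≡ 9 (mod 239).
Giant steps γ_i = 27·9^i mod 239: γ_0=27, γ_1=4, γ_2=36, γ_3=85, γ_4=48, γ_5=193, γ_6=64, γ_7=98, γ_8=165, γ_9=51, γ_10=220, γ_11=68, γ_12=134, γ_13=11 (in table at j=6).
x = i·n + j = 13·16 + 6 = 214.
Check: 56^214 ≡ 27 (mod 239).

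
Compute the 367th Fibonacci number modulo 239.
189

Matrix identity: Q^n = [[F_(n+1), F_n], [F_n, F_(n-1)]] with Q = [[1,1],[1,0]].
n = 367 = 101101111₂. Square-and-multiply, entries mod 239:
Q^1 = [[1,1],[1,0]]
Q^2 = (Q^1)² = [[2,1],[1,1]]
Q^5 = (Q^2)²·Q = [[8,5],[5,3]]
Q^11 = (Q^5)²·Q = [[144,89],[89,55]]
Q^22 = (Q^11)² = [[216,25],[25,191]]
Q^45 = (Q^22)²·Q = [[96,198],[198,137]]
Q^91 = (Q^45)²·Q = [[149,142],[142,7]]
Q^183 = (Q^91)²·Q = [[226,62],[62,164]]
Q^367 = (Q^183)²·Q = [[230,189],[189,41]]
F_367 mod 239 = Q^367[0][1] = 189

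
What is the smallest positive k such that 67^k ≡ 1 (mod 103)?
102

103 is prime, so ord(67) divides φ(103) = 102.
Divisors of 102: 1, 2, 3, 6, 17, 34, 51, 102.
Repeated squaring: 67^1 ≡ 67, 67^2 ≡ 60, 67^4 ≡ 98, 67^8 ≡ 25, 67^16 ≡ 7, 67^32 ≡ 49, 67^64 ≡ 32 (mod 103).
Test 67^d mod 103 for each divisor d in increasing order:
67^1 ≡ 67
67^2 ≡ 60
67^3 = 67^2·67^1 ≡ 3
67^6 = 67^4·67^2 ≡ 9
67^17 = 67^16·67^1 ≡ 57
67^34 = 67^32·67^2 ≡ 56
67^51 = 67^32·67^16·67^2·67^1 ≡ 102
67^102 = 67^64·67^32·67^4·67^2 ≡ 1  ← first divisor giving 1
The order is 102.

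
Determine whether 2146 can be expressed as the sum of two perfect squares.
11² + 45² (a=11, b=45)

Factorization: 2146 = 2 × 29 × 37
By Fermat: n is sum of two squares iff every prime p ≡ 3 (mod 4) appears to even power.
All primes ≡ 3 (mod 4) appear to even power.
Search a = 0, 1, 2, … for 2146 - a² a perfect square: first hit at a = 11: 2146 - 121 = 2025 = 45².
2146 = 11² + 45² = 121 + 2025 ✓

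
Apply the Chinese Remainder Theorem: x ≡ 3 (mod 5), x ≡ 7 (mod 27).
88

Using Chinese Remainder Theorem:
M = 5 × 27 = 135
M1 = 27, M2 = 5
y1 = 27^(-1) mod 5 = 3
y2 = 5^(-1) mod 27 = 11
x = (3×27×3 + 7×5×11) mod 135 = 88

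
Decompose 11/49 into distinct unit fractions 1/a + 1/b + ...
1/5 + 1/41 + 1/10045

Greedy algorithm:
11/49: ceiling(49/11) = 5, use 1/5
6/245: ceiling(245/6) = 41, use 1/41
1/10045: ceiling(10045/1) = 10045, use 1/10045
Result: 11/49 = 1/5 + 1/41 + 1/10045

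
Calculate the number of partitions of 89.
49995925

p(n) counts ways to write n as a sum of positive integers (order ignored).
Euler's pentagonal recurrence: p(k) = p(k-1) + p(k-2) - p(k-5) - p(k-7) + p(k-12) + p(k-15) - ... (offsets j(3j∓1)/2, signs ++--, p(0)=1, p(<0)=0).
DP table for k = 0..88: p(0)=1, p(1)=1, p(2)=2, p(3)=3, p(4)=5, p(5)=7, p(6)=11, p(7)=15, p(8)=22, p(9)=30, p(10)=42, p(11)=56, p(12)=77, p(13)=101, p(14)=135, p(15)=176, p(16)=231, p(17)=297, p(18)=385, p(19)=490, p(20)=627, p(21)=792, p(22)=1002, p(23)=1255, p(24)=1575, p(25)=1958, p(26)=2436, p(27)=3010, p(28)=3718, p(29)=4565, p(30)=5604, p(31)=6842, p(32)=8349, p(33)=10143, p(34)=12310, p(35)=14883, p(36)=17977, p(37)=21637, p(38)=26015, p(39)=31185, p(40)=37338, p(41)=44583, p(42)=53174, p(43)=63261, p(44)=75175, p(45)=89134, p(46)=105558, p(47)=124754, p(48)=147273, p(49)=173525, p(50)=204226, p(51)=239943, p(52)=281589, p(53)=329931, p(54)=386155, p(55)=451276, p(56)=526823, p(57)=614154, p(58)=715220, p(59)=831820, p(60)=966467, p(61)=1121505, p(62)=1300156, p(63)=1505499, p(64)=1741630, p(65)=2012558, p(66)=2323520, p(67)=2679689, p(68)=3087735, p(69)=3554345, p(70)=4087968, p(71)=4697205, p(72)=5392783, p(73)=6185689, p(74)=7089500, p(75)=8118264, p(76)=9289091, p(77)=10619863, p(78)=12132164, p(79)=13848650, p(80)=15796476, p(81)=18004327, p(82)=20506255, p(83)=23338469, p(84)=26543660, p(85)=30167357, p(86)=34262962, p(87)=38887673, p(88)=44108109.
Final step: p(89) = p(88) + p(87) - p(84) - p(82) + p(77) + p(74) - p(67) - p(63) + p(54) + p(49) - p(38) - p(32) + p(19) + p(12)
= 44108109 + 38887673 - 26543660 - 20506255 + 10619863 + 7089500 - 2679689 - 1505499 + 386155 + 173525 - 26015 - 8349 + 490 + 77
= 49995925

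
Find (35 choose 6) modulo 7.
0

Using Lucas' theorem:
Write n=35 and k=6 in base 7:
n in base 7: [5, 0]
k in base 7: [0, 6]
C(35,6) mod 7 = ∏ C(n_i, k_i) mod 7
Digit binomials (mod 7): C(5,0) = 1; C(0,6) = 0 (k_i > n_i)
Product: 1 × 0 = 0 ≡ 0 (mod 7)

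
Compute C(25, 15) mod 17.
0

Using Lucas' theorem:
Write n=25 and k=15 in base 17:
n in base 17: [1, 8]
k in base 17: [0, 15]
C(25,15) mod 17 = ∏ C(n_i, k_i) mod 17
Digit binomials (mod 17): C(1,0) = 1; C(8,15) = 0 (k_i > n_i)
Product: 1 × 0 = 0 ≡ 0 (mod 17)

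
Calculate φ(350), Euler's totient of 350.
120

350 = 2 × 5^2 × 7
φ(n) = n × ∏(1 - 1/p) for each prime p dividing n
φ(350) = 350 × (1 - 1/2) × (1 - 1/5) × (1 - 1/7) = 120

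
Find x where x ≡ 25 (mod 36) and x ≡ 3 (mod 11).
25

Using Chinese Remainder Theorem:
M = 36 × 11 = 396
M1 = 11, M2 = 36
y1 = 11^(-1) mod 36 = 23
y2 = 36^(-1) mod 11 = 4
x = (25×11×23 + 3×36×4) mod 396 = 25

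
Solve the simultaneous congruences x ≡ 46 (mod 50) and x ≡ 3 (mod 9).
246

Using Chinese Remainder Theorem:
M = 50 × 9 = 450
M1 = 9, M2 = 50
y1 = 9^(-1) mod 50 = 39
y2 = 50^(-1) mod 9 = 2
x = (46×9×39 + 3×50×2) mod 450 = 246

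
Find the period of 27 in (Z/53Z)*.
52

53 is prime, so ord(27) divides φ(53) = 52.
Divisors of 52: 1, 2, 4, 13, 26, 52.
Repeated squaring: 27^1 ≡ 27, 27^2 ≡ 40, 27^4 ≡ 10, 27^8 ≡ 47, 27^16 ≡ 36, 27^32 ≡ 24 (mod 53).
Test 27^d mod 53 for each divisor d in increasing order:
27^1 ≡ 27
27^2 ≡ 40
27^4 ≡ 10
27^13 = 27^8·27^4·27^1 ≡ 23
27^26 = 27^16·27^8·27^2 ≡ 52
27^52 = 27^32·27^16·27^4 ≡ 1  ← first divisor giving 1
The order is 52.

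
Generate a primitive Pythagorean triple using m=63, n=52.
(1265, 6552, 6673)

Euclid's formula: a = m² - n², b = 2mn, c = m² + n²
m = 63, n = 52
a = 63² - 52² = 3969 - 2704 = 1265
b = 2 × 63 × 52 = 6552
c = 63² + 52² = 3969 + 2704 = 6673
Verification: 1265² + 6552² = 1600225 + 42928704 = 44528929 = 6673² ✓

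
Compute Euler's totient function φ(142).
70

142 = 2 × 71
φ(n) = n × ∏(1 - 1/p) for each prime p dividing n
φ(142) = 142 × (1 - 1/2) × (1 - 1/71) = 70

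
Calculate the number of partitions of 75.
8118264

p(n) counts ways to write n as a sum of positive integers (order ignored).
Euler's pentagonal recurrence: p(k) = p(k-1) + p(k-2) - p(k-5) - p(k-7) + p(k-12) + p(k-15) - ... (offsets j(3j∓1)/2, signs ++--, p(0)=1, p(<0)=0).
DP table for k = 0..74: p(0)=1, p(1)=1, p(2)=2, p(3)=3, p(4)=5, p(5)=7, p(6)=11, p(7)=15, p(8)=22, p(9)=30, p(10)=42, p(11)=56, p(12)=77, p(13)=101, p(14)=135, p(15)=176, p(16)=231, p(17)=297, p(18)=385, p(19)=490, p(20)=627, p(21)=792, p(22)=1002, p(23)=1255, p(24)=1575, p(25)=1958, p(26)=2436, p(27)=3010, p(28)=3718, p(29)=4565, p(30)=5604, p(31)=6842, p(32)=8349, p(33)=10143, p(34)=12310, p(35)=14883, p(36)=17977, p(37)=21637, p(38)=26015, p(39)=31185, p(40)=37338, p(41)=44583, p(42)=53174, p(43)=63261, p(44)=75175, p(45)=89134, p(46)=105558, p(47)=124754, p(48)=147273, p(49)=173525, p(50)=204226, p(51)=239943, p(52)=281589, p(53)=329931, p(54)=386155, p(55)=451276, p(56)=526823, p(57)=614154, p(58)=715220, p(59)=831820, p(60)=966467, p(61)=1121505, p(62)=1300156, p(63)=1505499, p(64)=1741630, p(65)=2012558, p(66)=2323520, p(67)=2679689, p(68)=3087735, p(69)=3554345, p(70)=4087968, p(71)=4697205, p(72)=5392783, p(73)=6185689, p(74)=7089500.
Final step: p(75) = p(74) + p(73) - p(70) - p(68) + p(63) + p(60) - p(53) - p(49) + p(40) + p(35) - p(24) - p(18) + p(5)
= 7089500 + 6185689 - 4087968 - 3087735 + 1505499 + 966467 - 329931 - 173525 + 37338 + 14883 - 1575 - 385 + 7
= 8118264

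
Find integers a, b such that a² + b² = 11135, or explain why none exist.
Not possible

Factorization: 11135 = 5 × 17 × 131
By Fermat: n is sum of two squares iff every prime p ≡ 3 (mod 4) appears to even power.
Prime(s) ≡ 3 (mod 4) with odd exponent: [(131, 1)]
Therefore 11135 cannot be expressed as a² + b².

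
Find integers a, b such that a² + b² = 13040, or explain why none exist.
Not possible

Factorization: 13040 = 2^4 × 5 × 163
By Fermat: n is sum of two squares iff every prime p ≡ 3 (mod 4) appears to even power.
Prime(s) ≡ 3 (mod 4) with odd exponent: [(163, 1)]
Therefore 13040 cannot be expressed as a² + b².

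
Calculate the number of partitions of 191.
1820701100652

p(n) counts ways to write n as a sum of positive integers (order ignored).
Euler's pentagonal recurrence: p(k) = p(k-1) + p(k-2) - p(k-5) - p(k-7) + p(k-12) + p(k-15) - ... (offsets j(3j∓1)/2, signs ++--, p(0)=1, p(<0)=0).
DP table for k = 0..190: p(0)=1, p(1)=1, p(2)=2, p(3)=3, p(4)=5, p(5)=7, p(6)=11, p(7)=15, p(8)=22, p(9)=30, p(10)=42, p(11)=56, p(12)=77, p(13)=101, p(14)=135, p(15)=176, p(16)=231, p(17)=297, p(18)=385, p(19)=490, p(20)=627, p(21)=792, p(22)=1002, p(23)=1255, p(24)=1575, p(25)=1958, p(26)=2436, p(27)=3010, p(28)=3718, p(29)=4565, p(30)=5604, p(31)=6842, p(32)=8349, p(33)=10143, p(34)=12310, p(35)=14883, p(36)=17977, p(37)=21637, p(38)=26015, p(39)=31185, p(40)=37338, p(41)=44583, p(42)=53174, p(43)=63261, p(44)=75175, p(45)=89134, p(46)=105558, p(47)=124754, p(48)=147273, p(49)=173525, p(50)=204226, p(51)=239943, p(52)=281589, p(53)=329931, p(54)=386155, p(55)=451276, p(56)=526823, p(57)=614154, p(58)=715220, p(59)=831820, p(60)=966467, p(61)=1121505, p(62)=1300156, p(63)=1505499, p(64)=1741630, p(65)=2012558, p(66)=2323520, p(67)=2679689, p(68)=3087735, p(69)=3554345, p(70)=4087968, p(71)=4697205, p(72)=5392783, p(73)=6185689, p(74)=7089500, p(75)=8118264, p(76)=9289091, p(77)=10619863, p(78)=12132164, p(79)=13848650, p(80)=15796476, p(81)=18004327, p(82)=20506255, p(83)=23338469, p(84)=26543660, p(85)=30167357, p(86)=34262962, p(87)=38887673, p(88)=44108109, p(89)=49995925, p(90)=56634173, p(91)=64112359, p(92)=72533807, p(93)=82010177, p(94)=92669720, p(95)=104651419, p(96)=118114304, p(97)=133230930, p(98)=150198136, p(99)=169229875, p(100)=190569292, p(101)=214481126, p(102)=241265379, p(103)=271248950, p(104)=304801365, p(105)=342325709, p(106)=384276336, p(107)=431149389, p(108)=483502844, p(109)=541946240, p(110)=607163746, p(111)=679903203, p(112)=761002156, p(113)=851376628, p(114)=952050665, p(115)=1064144451, p(116)=1188908248, p(117)=1327710076, p(118)=1482074143, p(119)=1653668665, p(120)=1844349560, p(121)=2056148051, p(122)=2291320912, p(123)=2552338241, p(124)=2841940500, p(125)=3163127352, p(126)=3519222692, p(127)=3913864295, p(128)=4351078600, p(129)=4835271870, p(130)=5371315400, p(131)=5964539504, p(132)=6620830889, p(133)=7346629512, p(134)=8149040695, p(135)=9035836076, p(136)=10015581680, p(137)=11097645016, p(138)=12292341831, p(139)=13610949895, p(140)=15065878135, p(141)=16670689208, p(142)=18440293320, p(143)=20390982757, p(144)=22540654445, p(145)=24908858009, p(146)=27517052599, p(147)=30388671978, p(148)=33549419497, p(149)=37027355200, p(150)=40853235313, p(151)=45060624582, p(152)=49686288421, p(153)=54770336324, p(154)=60356673280, p(155)=66493182097, p(156)=73232243759, p(157)=80630964769, p(158)=88751778802, p(159)=97662728555, p(160)=107438159466, p(161)=118159068427, p(162)=129913904637, p(163)=142798995930, p(164)=156919475295, p(165)=172389800255, p(166)=189334822579, p(167)=207890420102, p(168)=228204732751, p(169)=250438925115, p(170)=274768617130, p(171)=301384802048, p(172)=330495499613, p(173)=362326859895, p(174)=397125074750, p(175)=435157697830, p(176)=476715857290, p(177)=522115831195, p(178)=571701605655, p(179)=625846753120, p(180)=684957390936, p(181)=749474411781, p(182)=819876908323, p(183)=896684817527, p(184)=980462880430, p(185)=1071823774337, p(186)=1171432692373, p(187)=1280011042268, p(188)=1398341745571, p(189)=1527273599625, p(190)=1667727404093.
Final step: p(191) = p(190) + p(189) - p(186) - p(184) + p(179) + p(176) - p(169) - p(165) + p(156) + p(151) - p(140) - p(134) + p(121) + p(114) - p(99) - p(91) + p(74) + p(65) - p(46) - p(36) + p(15) + p(4)
= 1667727404093 + 1527273599625 - 1171432692373 - 980462880430 + 625846753120 + 476715857290 - 250438925115 - 172389800255 + 73232243759 + 45060624582 - 15065878135 - 8149040695 + 2056148051 + 952050665 - 169229875 - 64112359 + 7089500 + 2012558 - 105558 - 17977 + 176 + 5
= 1820701100652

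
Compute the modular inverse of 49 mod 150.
49

gcd(49, 150) = 1, so the inverse exists.
Extended Euclidean algorithm on (150, 49):
150 = 3 × 49 + 3  ⟹  3 = (1)·150 + (-3)·49
49 = 16 × 3 + 1  ⟹  1 = (-16)·150 + (49)·49
So (49)·49 ≡ 1 (mod 150), i.e. 49^(-1) ≡ 49 (mod 150).
Check: 49 × 49 = 2401 ≡ 1 (mod 150)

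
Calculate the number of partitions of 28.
3718

p(n) counts ways to write n as a sum of positive integers (order ignored).
Euler's pentagonal recurrence: p(k) = p(k-1) + p(k-2) - p(k-5) - p(k-7) + p(k-12) + p(k-15) - ... (offsets j(3j∓1)/2, signs ++--, p(0)=1, p(<0)=0).
DP table for k = 0..27: p(0)=1, p(1)=1, p(2)=2, p(3)=3, p(4)=5, p(5)=7, p(6)=11, p(7)=15, p(8)=22, p(9)=30, p(10)=42, p(11)=56, p(12)=77, p(13)=101, p(14)=135, p(15)=176, p(16)=231, p(17)=297, p(18)=385, p(19)=490, p(20)=627, p(21)=792, p(22)=1002, p(23)=1255, p(24)=1575, p(25)=1958, p(26)=2436, p(27)=3010.
Final step: p(28) = p(27) + p(26) - p(23) - p(21) + p(16) + p(13) - p(6) - p(2)
= 3010 + 2436 - 1255 - 792 + 231 + 101 - 11 - 2
= 3718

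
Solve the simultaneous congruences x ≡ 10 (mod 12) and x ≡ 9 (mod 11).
130

Using Chinese Remainder Theorem:
M = 12 × 11 = 132
M1 = 11, M2 = 12
y1 = 11^(-1) mod 12 = 11
y2 = 12^(-1) mod 11 = 1
x = (10×11×11 + 9×12×1) mod 132 = 130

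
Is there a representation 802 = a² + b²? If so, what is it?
19² + 21² (a=19, b=21)

Factorization: 802 = 2 × 401
By Fermat: n is sum of two squares iff every prime p ≡ 3 (mod 4) appears to even power.
All primes ≡ 3 (mod 4) appear to even power.
Search a = 0, 1, 2, … for 802 - a² a perfect square: first hit at a = 19: 802 - 361 = 441 = 21².
802 = 19² + 21² = 361 + 441 ✓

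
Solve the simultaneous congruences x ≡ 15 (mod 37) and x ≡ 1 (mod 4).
89

Using Chinese Remainder Theorem:
M = 37 × 4 = 148
M1 = 4, M2 = 37
y1 = 4^(-1) mod 37 = 28
y2 = 37^(-1) mod 4 = 1
x = (15×4×28 + 1×37×1) mod 148 = 89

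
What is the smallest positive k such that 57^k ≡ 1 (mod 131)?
130

131 is prime, so ord(57) divides φ(131) = 130.
Divisors of 130: 1, 2, 5, 10, 13, 26, 65, 130.
Repeated squaring: 57^1 ≡ 57, 57^2 ≡ 105, 57^4 ≡ 21, 57^8 ≡ 48, 57^16 ≡ 77, 57^32 ≡ 34, 57^64 ≡ 108, 57^128 ≡ 5 (mod 131).
Test 57^d mod 131 for each divisor d in increasing order:
57^1 ≡ 57
57^2 ≡ 105
57^5 = 57^4·57^1 ≡ 18
57^10 = 57^8·57^2 ≡ 62
57^13 = 57^8·57^4·57^1 ≡ 78
57^26 = 57^16·57^8·57^2 ≡ 58
57^65 = 57^64·57^1 ≡ 130
57^130 = 57^128·57^2 ≡ 1  ← first divisor giving 1
The order is 130.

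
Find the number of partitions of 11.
56

p(n) counts ways to write n as a sum of positive integers (order ignored).
Euler's pentagonal recurrence: p(k) = p(k-1) + p(k-2) - p(k-5) - p(k-7) + p(k-12) + p(k-15) - ... (offsets j(3j∓1)/2, signs ++--, p(0)=1, p(<0)=0).
DP table for k = 0..10: p(0)=1, p(1)=1, p(2)=2, p(3)=3, p(4)=5, p(5)=7, p(6)=11, p(7)=15, p(8)=22, p(9)=30, p(10)=42.
Final step: p(11) = p(10) + p(9) - p(6) - p(4)
= 42 + 30 - 11 - 5
= 56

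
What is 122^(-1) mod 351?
164

gcd(122, 351) = 1, so the inverse exists.
Extended Euclidean algorithm on (351, 122):
351 = 2 × 122 + 107  ⟹  107 = (1)·351 + (-2)·122
122 = 1 × 107 + 15  ⟹  15 = (-1)·351 + (3)·122
107 = 7 × 15 + 2  ⟹  2 = (8)·351 + (-23)·122
15 = 7 × 2 + 1  ⟹  1 = (-57)·351 + (164)·122
So (164)·122 ≡ 1 (mod 351), i.e. 122^(-1) ≡ 164 (mod 351).
Check: 122 × 164 = 20008 ≡ 1 (mod 351)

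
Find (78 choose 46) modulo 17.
0

Using Lucas' theorem:
Write n=78 and k=46 in base 17:
n in base 17: [4, 10]
k in base 17: [2, 12]
C(78,46) mod 17 = ∏ C(n_i, k_i) mod 17
Digit binomials (mod 17): C(4,2) = 6; C(10,12) = 0 (k_i > n_i)
Product: 6 × 0 = 0 ≡ 0 (mod 17)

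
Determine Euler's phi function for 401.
400

401 = 401
φ(n) = n × ∏(1 - 1/p) for each prime p dividing n
φ(401) = 401 × (1 - 1/401) = 400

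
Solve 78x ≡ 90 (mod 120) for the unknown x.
x ≡ 15 (mod 20)

gcd(78, 120) = 6, which divides 90, so solutions exist.
Divide through by 6: 13x ≡ 15 (mod 20).
Find 13^(-1) mod 20 by the extended Euclidean algorithm:
20 = 1 × 13 + 7  ⟹  7 = (1)·20 + (-1)·13
13 = 1 × 7 + 6  ⟹  6 = (-1)·20 + (2)·13
7 = 1 × 6 + 1  ⟹  1 = (2)·20 + (-3)·13
So (-3)·13 ≡ 1 (mod 20), i.e. 13^(-1) ≡ -3 ≡ 17 (mod 20).
x ≡ 17 × 15 = 255 ≡ 15 (mod 20).
Check: 78 × 15 = 1170 ≡ 90 (mod 120).
x ≡ 15 (mod 20), giving 6 solutions mod 120.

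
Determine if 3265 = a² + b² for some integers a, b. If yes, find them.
4² + 57² (a=4, b=57)

Factorization: 3265 = 5 × 653
By Fermat: n is sum of two squares iff every prime p ≡ 3 (mod 4) appears to even power.
All primes ≡ 3 (mod 4) appear to even power.
Search a = 0, 1, 2, … for 3265 - a² a perfect square: first hit at a = 4: 3265 - 16 = 3249 = 57².
3265 = 4² + 57² = 16 + 3249 ✓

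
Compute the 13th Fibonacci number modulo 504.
233

Matrix identity: Q^n = [[F_(n+1), F_n], [F_n, F_(n-1)]] with Q = [[1,1],[1,0]].
n = 13 = 1101₂. Square-and-multiply, entries mod 504:
Q^1 = [[1,1],[1,0]]
Q^3 = (Q^1)²·Q = [[3,2],[2,1]]
Q^6 = (Q^3)² = [[13,8],[8,5]]
Q^13 = (Q^6)²·Q = [[377,233],[233,144]]
F_13 mod 504 = Q^13[0][1] = 233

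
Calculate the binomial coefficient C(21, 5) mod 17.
0

Using Lucas' theorem:
Write n=21 and k=5 in base 17:
n in base 17: [1, 4]
k in base 17: [0, 5]
C(21,5) mod 17 = ∏ C(n_i, k_i) mod 17
Digit binomials (mod 17): C(1,0) = 1; C(4,5) = 0 (k_i > n_i)
Product: 1 × 0 = 0 ≡ 0 (mod 17)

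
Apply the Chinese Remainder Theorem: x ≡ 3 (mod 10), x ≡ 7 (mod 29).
123

Using Chinese Remainder Theorem:
M = 10 × 29 = 290
M1 = 29, M2 = 10
y1 = 29^(-1) mod 10 = 9
y2 = 10^(-1) mod 29 = 3
x = (3×29×9 + 7×10×3) mod 290 = 123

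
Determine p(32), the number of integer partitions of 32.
8349

p(n) counts ways to write n as a sum of positive integers (order ignored).
Euler's pentagonal recurrence: p(k) = p(k-1) + p(k-2) - p(k-5) - p(k-7) + p(k-12) + p(k-15) - ... (offsets j(3j∓1)/2, signs ++--, p(0)=1, p(<0)=0).
DP table for k = 0..31: p(0)=1, p(1)=1, p(2)=2, p(3)=3, p(4)=5, p(5)=7, p(6)=11, p(7)=15, p(8)=22, p(9)=30, p(10)=42, p(11)=56, p(12)=77, p(13)=101, p(14)=135, p(15)=176, p(16)=231, p(17)=297, p(18)=385, p(19)=490, p(20)=627, p(21)=792, p(22)=1002, p(23)=1255, p(24)=1575, p(25)=1958, p(26)=2436, p(27)=3010, p(28)=3718, p(29)=4565, p(30)=5604, p(31)=6842.
Final step: p(32) = p(31) + p(30) - p(27) - p(25) + p(20) + p(17) - p(10) - p(6)
= 6842 + 5604 - 3010 - 1958 + 627 + 297 - 42 - 11
= 8349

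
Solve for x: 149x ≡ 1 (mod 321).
293

gcd(149, 321) = 1, so the inverse exists.
Extended Euclidean algorithm on (321, 149):
321 = 2 × 149 + 23  ⟹  23 = (1)·321 + (-2)·149
149 = 6 × 23 + 11  ⟹  11 = (-6)·321 + (13)·149
23 = 2 × 11 + 1  ⟹  1 = (13)·321 + (-28)·149
So (-28)·149 ≡ 1 (mod 321), i.e. 149^(-1) ≡ -28 ≡ 293 (mod 321).
Check: 149 × 293 = 43657 ≡ 1 (mod 321)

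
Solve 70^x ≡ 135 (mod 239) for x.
54

Baby-step giant-step with step n = ⌈√239⌉ = 16.
Baby steps 70^j mod 239 (j:value) for j=0..15: 0:1, 1:70, 2:120, 3:35, 4:60, 5:137, 6:30, 7:188, 8:15, 9:94, 10:127, 11:47, 12:183, 13:143, 14:211, 15:191.
Giant-step multiplier: 70^(-16) ≡ 70^(238-16) = 70^222 ≡ 17 (mod 239).
Giant steps γ_i = 135·17^i mod 239: γ_0=135, γ_1=144, γ_2=58, γ_3=30 (in table at j=6).
x = i·n + j = 3·16 + 6 = 54.
Check: 70^54 ≡ 135 (mod 239).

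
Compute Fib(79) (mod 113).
2

Matrix identity: Q^n = [[F_(n+1), F_n], [F_n, F_(n-1)]] with Q = [[1,1],[1,0]].
n = 79 = 1001111₂. Square-and-multiply, entries mod 113:
Q^1 = [[1,1],[1,0]]
Q^2 = (Q^1)² = [[2,1],[1,1]]
Q^4 = (Q^2)² = [[5,3],[3,2]]
Q^9 = (Q^4)²·Q = [[55,34],[34,21]]
Q^19 = (Q^9)²·Q = [[98,0],[0,98]]
Q^39 = (Q^19)²·Q = [[112,112],[112,0]]
Q^79 = (Q^39)²·Q = [[3,2],[2,1]]
F_79 mod 113 = Q^79[0][1] = 2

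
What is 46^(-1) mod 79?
67

gcd(46, 79) = 1, so the inverse exists.
Extended Euclidean algorithm on (79, 46):
79 = 1 × 46 + 33  ⟹  33 = (1)·79 + (-1)·46
46 = 1 × 33 + 13  ⟹  13 = (-1)·79 + (2)·46
33 = 2 × 13 + 7  ⟹  7 = (3)·79 + (-5)·46
13 = 1 × 7 + 6  ⟹  6 = (-4)·79 + (7)·46
7 = 1 × 6 + 1  ⟹  1 = (7)·79 + (-12)·46
So (-12)·46 ≡ 1 (mod 79), i.e. 46^(-1) ≡ -12 ≡ 67 (mod 79).
Check: 46 × 67 = 3082 ≡ 1 (mod 79)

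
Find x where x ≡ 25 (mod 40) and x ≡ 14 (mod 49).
945

Using Chinese Remainder Theorem:
M = 40 × 49 = 1960
M1 = 49, M2 = 40
y1 = 49^(-1) mod 40 = 9
y2 = 40^(-1) mod 49 = 38
x = (25×49×9 + 14×40×38) mod 1960 = 945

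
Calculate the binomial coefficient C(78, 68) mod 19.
0

Using Lucas' theorem:
Write n=78 and k=68 in base 19:
n in base 19: [4, 2]
k in base 19: [3, 11]
C(78,68) mod 19 = ∏ C(n_i, k_i) mod 19
Digit binomials (mod 19): C(4,3) = 4; C(2,11) = 0 (k_i > n_i)
Product: 4 × 0 = 0 ≡ 0 (mod 19)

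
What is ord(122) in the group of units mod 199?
99

199 is prime, so ord(122) divides φ(199) = 198.
Divisors of 198: 1, 2, 3, 6, 9, 11, 18, 22, 33, 66, 99, 198.
Repeated squaring: 122^1 ≡ 122, 122^2 ≡ 158, 122^4 ≡ 89, 122^8 ≡ 160, 122^16 ≡ 128, 122^32 ≡ 66, 122^64 ≡ 177, 122^128 ≡ 86 (mod 199).
Test 122^d mod 199 for each divisor d in increasing order:
122^1 ≡ 122
122^2 ≡ 158
122^3 = 122^2·122^1 ≡ 172
122^6 = 122^4·122^2 ≡ 132
122^9 = 122^8·122^1 ≡ 18
122^11 = 122^8·122^2·122^1 ≡ 58
122^18 = 122^16·122^2 ≡ 125
122^22 = 122^16·122^4·122^2 ≡ 180
122^33 = 122^32·122^1 ≡ 92
122^66 = 122^64·122^2 ≡ 106
122^99 = 122^64·122^32·122^2·122^1 ≡ 1  ← first divisor giving 1
The order is 99.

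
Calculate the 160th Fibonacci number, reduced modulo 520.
395

Matrix identity: Q^n = [[F_(n+1), F_n], [F_n, F_(n-1)]] with Q = [[1,1],[1,0]].
n = 160 = 10100000₂. Square-and-multiply, entries mod 520:
Q^1 = [[1,1],[1,0]]
Q^2 = (Q^1)² = [[2,1],[1,1]]
Q^5 = (Q^2)²·Q = [[8,5],[5,3]]
Q^10 = (Q^5)² = [[89,55],[55,34]]
Q^20 = (Q^10)² = [[26,5],[5,21]]
Q^40 = (Q^20)² = [[181,235],[235,466]]
Q^80 = (Q^40)² = [[106,205],[205,421]]
Q^160 = (Q^80)² = [[221,395],[395,346]]
F_160 mod 520 = Q^160[0][1] = 395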